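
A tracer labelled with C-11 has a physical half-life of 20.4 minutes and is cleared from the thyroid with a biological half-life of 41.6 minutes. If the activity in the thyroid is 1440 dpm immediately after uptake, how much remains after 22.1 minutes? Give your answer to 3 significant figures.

470 dpm

1/t_eff = 1/t_phys + 1/t_biol = 1/20.4 + 1/41.6 = 0.073058 per minute.
t_eff = 20.4 × 41.6 / (20.4 + 41.6) ≈ 13.688 minutes.
Remaining = 1440 × (1/2)^(22.1/13.688) = 1440 × (1/2)^1.6146 ≈ 470.25 dpm.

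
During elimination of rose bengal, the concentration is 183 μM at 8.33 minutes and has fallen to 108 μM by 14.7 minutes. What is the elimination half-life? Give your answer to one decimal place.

8.4 minutes

Over Δt = 14.7 − 8.33 = 6.37 minutes, the level fell by a factor of 183/108 ≈ 1.6944.
n = log₂(1.6944) ≈ 0.76081 half-lives, so t½ = 6.37/0.76081 ≈ 8.3726 minutes.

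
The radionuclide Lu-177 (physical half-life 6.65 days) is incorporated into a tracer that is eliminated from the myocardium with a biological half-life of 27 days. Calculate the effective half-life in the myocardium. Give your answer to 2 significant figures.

1/t_eff = 1/t_phys + 1/t_biol = 1/6.65 + 1/27 = 0.18741 per day.
t_eff = 6.65 × 27 / (6.65 + 27) ≈ 5.3358 days.

5.3 days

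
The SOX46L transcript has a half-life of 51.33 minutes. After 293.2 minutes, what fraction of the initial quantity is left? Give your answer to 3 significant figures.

n = 293.2/51.33 ≈ 5.7121 half-lives.
Fraction remaining = (1/2)^5.7121 ≈ 0.019077.

0.0191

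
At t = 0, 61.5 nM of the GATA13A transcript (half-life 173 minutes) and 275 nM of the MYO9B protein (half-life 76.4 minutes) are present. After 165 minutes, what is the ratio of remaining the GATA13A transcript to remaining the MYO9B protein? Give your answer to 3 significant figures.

GATA13A transcript: 61.5 × (1/2)^(165/173) = 61.5 × (1/2)^0.95376 ≈ 31.752 nM.
MYO9B protein: 275 × (1/2)^(165/76.4) = 275 × (1/2)^2.1597 ≈ 61.546 nM.
Ratio ≈ 31.752 / 61.546 ≈ 0.5159.

0.516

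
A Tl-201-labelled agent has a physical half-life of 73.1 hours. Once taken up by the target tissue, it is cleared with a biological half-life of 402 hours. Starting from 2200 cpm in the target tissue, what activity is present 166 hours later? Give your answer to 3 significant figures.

342 cpm

1/t_eff = 1/t_phys + 1/t_biol = 1/73.1 + 1/402 = 0.016167 per hour.
t_eff = 73.1 × 402 / (73.1 + 402) ≈ 61.853 hours.
Remaining = 2200 × (1/2)^(166/61.853) = 2200 × (1/2)^2.6838 ≈ 342.39 cpm.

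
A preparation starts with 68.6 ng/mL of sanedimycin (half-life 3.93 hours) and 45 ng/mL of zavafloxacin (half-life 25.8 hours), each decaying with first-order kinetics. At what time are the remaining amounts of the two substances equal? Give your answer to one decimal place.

Set 68.6·(1/2)^(t/3.93) = 45·(1/2)^(t/25.8).
Taking log₂: log₂(68.6/45) = t·(1/3.93 − 1/25.8).
log₂(1.5244) = 0.60828; 1/3.93 − 1/25.8 = 0.21569.
t = 0.60828 / 0.21569 ≈ 2.8201 hours.

2.8 hours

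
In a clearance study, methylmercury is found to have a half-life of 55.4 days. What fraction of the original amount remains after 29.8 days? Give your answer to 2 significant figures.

n = 29.8/55.4 ≈ 0.53791 half-lives.
Fraction remaining = (1/2)^0.53791 ≈ 0.68877.

0.69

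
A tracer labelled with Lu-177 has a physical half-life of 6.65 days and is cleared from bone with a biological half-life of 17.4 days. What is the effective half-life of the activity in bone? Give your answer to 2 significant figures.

1/t_eff = 1/t_phys + 1/t_biol = 1/6.65 + 1/17.4 = 0.20785 per day.
t_eff = 6.65 × 17.4 / (6.65 + 17.4) ≈ 4.8112 days.

4.8 days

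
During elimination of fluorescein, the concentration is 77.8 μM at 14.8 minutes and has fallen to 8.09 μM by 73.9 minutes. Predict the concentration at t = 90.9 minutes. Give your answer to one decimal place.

Over Δt = 73.9 − 14.8 = 59.1 minutes, the level fell by a factor of 77.8/8.09 ≈ 9.6168.
n = log₂(9.6168) ≈ 3.2656 half-lives, so t½ = 59.1/3.2656 ≈ 18.098 minutes.
From t = 73.9 to t = 90.9: 8.09 × (1/2)^((90.9−73.9)/18.098) ≈ 4.2187 μM.

4.2 μM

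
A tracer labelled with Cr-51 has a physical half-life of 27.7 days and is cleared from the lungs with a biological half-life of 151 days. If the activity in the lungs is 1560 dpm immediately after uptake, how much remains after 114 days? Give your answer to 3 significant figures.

53.3 dpm

1/t_eff = 1/t_phys + 1/t_biol = 1/27.7 + 1/151 = 0.042724 per day.
t_eff = 27.7 × 151 / (27.7 + 151) ≈ 23.406 days.
Remaining = 1560 × (1/2)^(114/23.406) = 1560 × (1/2)^4.8705 ≈ 53.329 dpm.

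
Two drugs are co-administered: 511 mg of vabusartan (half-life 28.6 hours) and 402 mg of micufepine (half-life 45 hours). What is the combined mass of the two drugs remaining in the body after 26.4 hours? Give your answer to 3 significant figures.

537 mg

vabusartan: 511 × (1/2)^(26.4/28.6) = 511 × (1/2)^0.92308 ≈ 269.49 mg.
micufepine: 402 × (1/2)^(26.4/45) = 402 × (1/2)^0.58667 ≈ 267.68 mg.
Total = 269.49 + 267.68 ≈ 537.18 mg.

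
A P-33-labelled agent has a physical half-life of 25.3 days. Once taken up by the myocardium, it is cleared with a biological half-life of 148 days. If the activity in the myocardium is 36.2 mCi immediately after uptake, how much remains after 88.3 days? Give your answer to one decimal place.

2.1 mCi

1/t_eff = 1/t_phys + 1/t_biol = 1/25.3 + 1/148 = 0.046282 per day.
t_eff = 25.3 × 148 / (25.3 + 148) ≈ 21.606 days.
Remaining = 36.2 × (1/2)^(88.3/21.606) = 36.2 × (1/2)^4.0867 ≈ 2.1305 mCi.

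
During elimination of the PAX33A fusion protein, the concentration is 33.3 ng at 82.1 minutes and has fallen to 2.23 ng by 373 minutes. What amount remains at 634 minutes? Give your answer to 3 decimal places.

0.197 ng

Over Δt = 373 − 82.1 = 290.9 minutes, the level fell by a factor of 33.3/2.23 ≈ 14.933.
n = log₂(14.933) ≈ 3.9004 half-lives, so t½ = 290.9/3.9004 ≈ 74.582 minutes.
From t = 373 to t = 634: 2.23 × (1/2)^((634−373)/74.582) ≈ 0.19717 ng.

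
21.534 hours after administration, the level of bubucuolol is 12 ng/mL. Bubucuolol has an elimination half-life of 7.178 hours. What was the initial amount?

Number of half-lives elapsed: n = 21.534/7.178 ≈ 3.
A₀ = A × 2^n = 12 × 2^3 = 12 × 8 ≈ 96 ng/mL.

96 ng/mL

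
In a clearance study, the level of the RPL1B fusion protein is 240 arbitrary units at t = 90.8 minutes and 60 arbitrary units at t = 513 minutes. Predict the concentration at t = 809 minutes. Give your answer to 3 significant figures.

Over Δt = 513 − 90.8 = 422.2 minutes, the level fell by a factor of 240/60 ≈ 4.
n = log₂(4) ≈ 2 half-lives, so t½ = 422.2/2 ≈ 211.1 minutes.
From t = 513 to t = 809: 60 × (1/2)^((809−513)/211.1) ≈ 22.701 arbitrary units.

22.7 arbitrary units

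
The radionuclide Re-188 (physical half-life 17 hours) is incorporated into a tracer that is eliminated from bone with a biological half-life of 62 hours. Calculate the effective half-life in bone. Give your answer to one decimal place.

1/t_eff = 1/t_phys + 1/t_biol = 1/17 + 1/62 = 0.074953 per hour.
t_eff = 17 × 62 / (17 + 62) ≈ 13.342 hours.

13.3 hours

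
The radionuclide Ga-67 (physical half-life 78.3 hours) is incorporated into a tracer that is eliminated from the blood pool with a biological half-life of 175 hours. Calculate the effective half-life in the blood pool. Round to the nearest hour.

54 hours

1/t_eff = 1/t_phys + 1/t_biol = 1/78.3 + 1/175 = 0.018486 per hour.
t_eff = 78.3 × 175 / (78.3 + 175) ≈ 54.096 hours.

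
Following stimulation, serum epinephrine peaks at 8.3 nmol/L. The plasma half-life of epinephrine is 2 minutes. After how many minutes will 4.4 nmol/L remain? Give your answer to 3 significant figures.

1.83 minutes

Fraction remaining = 4.4/8.3 ≈ 0.53012.
n = log₂(8.3/4.4) = ln(1.8864)/ln 2 ≈ 0.91561 half-lives.
t = n × t½ = 0.91561 × 2 ≈ 1.8312 minutes.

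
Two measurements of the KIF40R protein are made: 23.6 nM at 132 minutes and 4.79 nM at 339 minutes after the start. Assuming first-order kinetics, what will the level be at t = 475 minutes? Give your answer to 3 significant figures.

1.68 nM

Over Δt = 339 − 132 = 207 minutes, the level fell by a factor of 23.6/4.79 ≈ 4.9269.
n = log₂(4.9269) ≈ 2.3007 half-lives, so t½ = 207/2.3007 ≈ 89.973 minutes.
From t = 339 to t = 475: 4.79 × (1/2)^((475−339)/89.973) ≈ 1.68 nM.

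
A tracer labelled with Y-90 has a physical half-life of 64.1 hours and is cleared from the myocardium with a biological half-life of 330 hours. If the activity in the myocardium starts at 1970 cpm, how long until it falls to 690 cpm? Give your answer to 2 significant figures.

1/t_eff = 1/t_phys + 1/t_biol = 1/64.1 + 1/330 = 0.018631 per hour.
t_eff = 64.1 × 330 / (64.1 + 330) ≈ 53.674 hours.
n = log₂(1970/690) ≈ 1.5135; t = 1.5135 × 53.674 ≈ 81.237 hours.

81 hours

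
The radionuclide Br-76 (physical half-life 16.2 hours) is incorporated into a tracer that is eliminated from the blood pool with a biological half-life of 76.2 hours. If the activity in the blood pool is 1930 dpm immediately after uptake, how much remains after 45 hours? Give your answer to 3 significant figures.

187 dpm

1/t_eff = 1/t_phys + 1/t_biol = 1/16.2 + 1/76.2 = 0.074852 per hour.
t_eff = 16.2 × 76.2 / (16.2 + 76.2) ≈ 13.36 hours.
Remaining = 1930 × (1/2)^(45/13.36) = 1930 × (1/2)^3.3683 ≈ 186.89 dpm.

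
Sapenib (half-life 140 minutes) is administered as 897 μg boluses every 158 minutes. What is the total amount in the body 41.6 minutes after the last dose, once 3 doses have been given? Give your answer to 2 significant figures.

The 3 doses were given 357.6, 199.6, 41.6 minutes ago.
Total = 897·(1/2)^(357.6/140) + 897·(1/2)^(199.6/140) + 897·(1/2)^(41.6/140)
      = 152.71 + 333.89 + 730.03 ≈ 1216.6 μg.

1200 μg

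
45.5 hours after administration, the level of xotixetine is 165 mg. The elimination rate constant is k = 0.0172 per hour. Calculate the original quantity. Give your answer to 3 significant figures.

t½ = ln 2 / k = 0.69315 / 0.0172 ≈ 40.299 hours.
Number of half-lives elapsed: n = 45.5/40.299 ≈ 1.1291.
A₀ = A × 2^n = 165 × 2^1.1291 = 165 × 2.1872 ≈ 360.88 mg.

361 mg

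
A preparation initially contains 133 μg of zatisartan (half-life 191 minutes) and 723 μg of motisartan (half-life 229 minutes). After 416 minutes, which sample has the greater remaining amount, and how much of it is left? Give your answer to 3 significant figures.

motisartan, 205 μg

zatisartan: 133 × (1/2)^2.178 ≈ 29.39 μg.
motisartan: 723 × (1/2)^1.8166 ≈ 205.25 μg.
Motisartan has more remaining, at ≈ 205.25 μg.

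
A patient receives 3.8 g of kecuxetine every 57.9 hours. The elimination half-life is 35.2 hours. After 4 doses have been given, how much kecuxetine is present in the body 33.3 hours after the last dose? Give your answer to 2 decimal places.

The 4 doses were given 207, 149.1, 91.2, 33.3 hours ago.
Total = 3.8·(1/2)^(207/35.2) + 3.8·(1/2)^(149.1/35.2) + 3.8·(1/2)^(91.2/35.2) + 3.8·(1/2)^(33.3/35.2)
      = 0.064494 + 0.20169 + 0.63073 + 1.9724 ≈ 2.8693 g.

2.87 g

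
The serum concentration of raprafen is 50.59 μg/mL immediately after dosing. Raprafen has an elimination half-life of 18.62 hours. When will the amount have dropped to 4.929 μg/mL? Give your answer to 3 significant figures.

Fraction remaining = 4.929/50.59 ≈ 0.09743.
n = log₂(50.59/4.929) = ln(10.264)/ln 2 ≈ 3.3595 half-lives.
t = n × t½ = 3.3595 × 18.62 ≈ 62.554 hours.

62.6 hours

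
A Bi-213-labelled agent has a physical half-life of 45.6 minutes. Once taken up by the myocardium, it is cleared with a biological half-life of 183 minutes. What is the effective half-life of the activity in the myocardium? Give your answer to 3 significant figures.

1/t_eff = 1/t_phys + 1/t_biol = 1/45.6 + 1/183 = 0.027394 per minute.
t_eff = 45.6 × 183 / (45.6 + 183) ≈ 36.504 minutes.

36.5 minutes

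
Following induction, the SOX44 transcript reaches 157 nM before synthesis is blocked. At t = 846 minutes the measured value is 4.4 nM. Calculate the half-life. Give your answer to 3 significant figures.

164 minutes

A/A₀ = 4.4/157 ≈ 0.028025.
n = log₂(35.682) ≈ 5.1571 half-lives elapsed in 846 minutes.
t½ = 846/5.1571 ≈ 164.05 minutes.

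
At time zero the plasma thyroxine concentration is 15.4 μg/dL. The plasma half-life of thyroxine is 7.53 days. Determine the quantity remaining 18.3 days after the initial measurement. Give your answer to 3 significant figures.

2.86 μg/dL

Number of half-lives: n = 18.3/7.53 ≈ 2.4303.
Remaining = 15.4 × (1/2)^2.4303 = 15.4 × 0.18553 ≈ 2.8572 μg/dL.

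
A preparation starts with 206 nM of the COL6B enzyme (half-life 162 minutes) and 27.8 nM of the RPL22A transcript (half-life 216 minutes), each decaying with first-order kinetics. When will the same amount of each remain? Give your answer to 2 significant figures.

Set 206·(1/2)^(t/162) = 27.8·(1/2)^(t/216).
Taking log₂: log₂(206/27.8) = t·(1/162 − 1/216).
log₂(7.4101) = 2.8895; 1/162 − 1/216 = 0.0015432.
t = 2.8895 / 0.0015432 ≈ 1872.4 minutes.

1900 minutes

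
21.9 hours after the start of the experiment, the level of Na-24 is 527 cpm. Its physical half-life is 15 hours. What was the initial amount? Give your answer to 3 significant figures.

Number of half-lives elapsed: n = 21.9/15 ≈ 1.46.
A₀ = A × 2^n = 527 × 2^1.46 = 527 × 2.7511 ≈ 1449.8 cpm.

1450 cpm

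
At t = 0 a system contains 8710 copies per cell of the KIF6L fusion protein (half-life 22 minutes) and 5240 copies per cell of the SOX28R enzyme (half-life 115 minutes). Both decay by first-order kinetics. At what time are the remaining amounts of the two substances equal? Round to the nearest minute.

20 minutes

Set 8710·(1/2)^(t/22) = 5240·(1/2)^(t/115).
Taking log₂: log₂(8710/5240) = t·(1/22 − 1/115).
log₂(1.6622) = 0.73311; 1/22 − 1/115 = 0.036759.
t = 0.73311 / 0.036759 ≈ 19.944 minutes.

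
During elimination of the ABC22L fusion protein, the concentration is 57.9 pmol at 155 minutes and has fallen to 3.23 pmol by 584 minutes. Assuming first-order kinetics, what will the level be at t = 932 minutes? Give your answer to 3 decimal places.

0.311 pmol

Over Δt = 584 − 155 = 429 minutes, the level fell by a factor of 57.9/3.23 ≈ 17.926.
n = log₂(17.926) ≈ 4.164 half-lives, so t½ = 429/4.164 ≈ 103.03 minutes.
From t = 584 to t = 932: 3.23 × (1/2)^((932−584)/103.03) ≈ 0.31074 pmol.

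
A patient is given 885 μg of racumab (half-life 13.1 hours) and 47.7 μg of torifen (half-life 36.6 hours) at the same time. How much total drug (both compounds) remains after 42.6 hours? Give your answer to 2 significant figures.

racumab: 885 × (1/2)^(42.6/13.1) = 885 × (1/2)^3.2519 ≈ 92.901 μg.
torifen: 47.7 × (1/2)^(42.6/36.6) = 47.7 × (1/2)^1.1639 ≈ 21.288 μg.
Total = 92.901 + 21.288 ≈ 114.19 μg.

110 μg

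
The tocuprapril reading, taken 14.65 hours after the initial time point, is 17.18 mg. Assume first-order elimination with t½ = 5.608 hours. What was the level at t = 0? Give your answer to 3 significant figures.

105 mg

Number of half-lives elapsed: n = 14.65/5.608 ≈ 2.6123.
A₀ = A × 2^n = 17.18 × 2^2.6123 = 17.18 × 6.1149 ≈ 105.05 mg.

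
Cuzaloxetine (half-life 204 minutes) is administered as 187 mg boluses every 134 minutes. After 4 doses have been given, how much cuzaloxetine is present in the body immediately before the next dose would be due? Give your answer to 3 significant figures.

272 mg

The 4 doses were given 536, 402, 268, 134 minutes ago.
Total = 187·(1/2)^(536/204) + 187·(1/2)^(402/204) + 187·(1/2)^(268/204) + 187·(1/2)^(134/204)
      = 30.262 + 47.713 + 75.226 + 118.61 ≈ 271.81 mg.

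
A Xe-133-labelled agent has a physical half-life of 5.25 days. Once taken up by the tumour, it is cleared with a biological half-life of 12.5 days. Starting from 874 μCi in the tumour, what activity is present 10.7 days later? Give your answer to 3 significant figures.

1/t_eff = 1/t_phys + 1/t_biol = 1/5.25 + 1/12.5 = 0.27048 per day.
t_eff = 5.25 × 12.5 / (5.25 + 12.5) ≈ 3.6972 days.
Remaining = 874 × (1/2)^(10.7/3.6972) = 874 × (1/2)^2.8941 ≈ 117.57 μCi.

118 μCi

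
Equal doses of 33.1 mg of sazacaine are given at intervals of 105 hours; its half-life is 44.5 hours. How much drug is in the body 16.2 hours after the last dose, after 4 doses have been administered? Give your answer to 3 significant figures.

31.9 mg

The 4 doses were given 331.2, 226.2, 121.2, 16.2 hours ago.
Total = 33.1·(1/2)^(331.2/44.5) + 33.1·(1/2)^(226.2/44.5) + 33.1·(1/2)^(121.2/44.5) + 33.1·(1/2)^(16.2/44.5)
      = 0.19026 + 0.97645 + 5.0112 + 25.718 ≈ 31.896 mg.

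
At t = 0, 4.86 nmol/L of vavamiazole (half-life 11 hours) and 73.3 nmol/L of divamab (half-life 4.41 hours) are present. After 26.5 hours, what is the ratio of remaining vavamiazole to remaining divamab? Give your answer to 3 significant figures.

0.804

vavamiazole: 4.86 × (1/2)^(26.5/11) = 4.86 × (1/2)^2.4091 ≈ 0.91501 nmol/L.
divamab: 73.3 × (1/2)^(26.5/4.41) = 73.3 × (1/2)^6.0091 ≈ 1.1381 nmol/L.
Ratio ≈ 0.91501 / 1.1381 ≈ 0.80396.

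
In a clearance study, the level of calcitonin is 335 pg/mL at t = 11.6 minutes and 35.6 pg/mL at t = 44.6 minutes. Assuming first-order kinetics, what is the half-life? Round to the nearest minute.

10 minutes

Over Δt = 44.6 − 11.6 = 33 minutes, the level fell by a factor of 335/35.6 ≈ 9.4101.
n = log₂(9.4101) ≈ 3.2342 half-lives, so t½ = 33/3.2342 ≈ 10.203 minutes.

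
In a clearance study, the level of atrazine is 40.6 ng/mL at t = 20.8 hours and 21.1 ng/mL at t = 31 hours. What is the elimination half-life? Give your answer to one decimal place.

10.8 hours

Over Δt = 31 − 20.8 = 10.2 hours, the level fell by a factor of 40.6/21.1 ≈ 1.9242.
n = log₂(1.9242) ≈ 0.94424 half-lives, so t½ = 10.2/0.94424 ≈ 10.802 hours.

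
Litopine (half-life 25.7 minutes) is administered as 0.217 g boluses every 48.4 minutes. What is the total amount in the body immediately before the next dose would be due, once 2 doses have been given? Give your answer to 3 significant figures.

The 2 doses were given 96.8, 48.4 minutes ago.
Total = 0.217·(1/2)^(96.8/25.7) + 0.217·(1/2)^(48.4/25.7)
      = 0.015945 + 0.058822 ≈ 0.074767 g.

0.0748 g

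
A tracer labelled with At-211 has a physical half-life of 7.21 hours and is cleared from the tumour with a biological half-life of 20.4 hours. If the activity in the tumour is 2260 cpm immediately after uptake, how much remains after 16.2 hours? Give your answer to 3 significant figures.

275 cpm

1/t_eff = 1/t_phys + 1/t_biol = 1/7.21 + 1/20.4 = 0.18772 per hour.
t_eff = 7.21 × 20.4 / (7.21 + 20.4) ≈ 5.3272 hours.
Remaining = 2260 × (1/2)^(16.2/5.3272) = 2260 × (1/2)^3.041 ≈ 274.59 cpm.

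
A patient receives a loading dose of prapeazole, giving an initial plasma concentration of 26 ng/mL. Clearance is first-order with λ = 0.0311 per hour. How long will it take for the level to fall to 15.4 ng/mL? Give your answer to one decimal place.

t½ = ln 2 / λ = 0.69315 / 0.0311 ≈ 22.288 hours.
Fraction remaining = 15.4/26 ≈ 0.59231.
n = log₂(26/15.4) = ln(1.6883)/ln 2 ≈ 0.75558 half-lives.
t = n × t½ = 0.75558 × 22.288 ≈ 16.84 hours.

16.8 hours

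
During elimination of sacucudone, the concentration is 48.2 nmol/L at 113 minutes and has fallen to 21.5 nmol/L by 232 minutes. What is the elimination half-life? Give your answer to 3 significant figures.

102 minutes

Over Δt = 232 − 113 = 119 minutes, the level fell by a factor of 48.2/21.5 ≈ 2.2419.
n = log₂(2.2419) ≈ 1.1647 half-lives, so t½ = 119/1.1647 ≈ 102.17 minutes.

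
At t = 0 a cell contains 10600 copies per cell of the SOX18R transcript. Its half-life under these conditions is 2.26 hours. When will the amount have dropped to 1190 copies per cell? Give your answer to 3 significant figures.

7.13 hours

Fraction remaining = 1190/10600 ≈ 0.11226.
n = log₂(10600/1190) = ln(8.9076)/ln 2 ≈ 3.155 half-lives.
t = n × t½ = 3.155 × 2.26 ≈ 7.1304 hours.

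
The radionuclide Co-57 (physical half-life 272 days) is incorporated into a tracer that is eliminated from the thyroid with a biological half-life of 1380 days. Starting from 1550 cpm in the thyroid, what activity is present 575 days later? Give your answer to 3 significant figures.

1/t_eff = 1/t_phys + 1/t_biol = 1/272 + 1/1380 = 0.0044011 per day.
t_eff = 272 × 1380 / (272 + 1380) ≈ 227.22 days.
Remaining = 1550 × (1/2)^(575/227.22) = 1550 × (1/2)^2.5306 ≈ 268.25 cpm.

268 cpm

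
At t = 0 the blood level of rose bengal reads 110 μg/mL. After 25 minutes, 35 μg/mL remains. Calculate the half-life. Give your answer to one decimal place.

15.1 minutes

A/A₀ = 35/110 ≈ 0.31818.
n = log₂(3.1429) ≈ 1.6521 half-lives elapsed in 25 minutes.
t½ = 25/1.6521 ≈ 15.132 minutes.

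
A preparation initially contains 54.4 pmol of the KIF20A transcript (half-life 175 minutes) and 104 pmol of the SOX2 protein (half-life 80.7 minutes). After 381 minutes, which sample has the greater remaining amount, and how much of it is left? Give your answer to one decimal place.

KIF20A transcript: 54.4 × (1/2)^2.1771 ≈ 12.029 pmol.
SOX2 protein: 104 × (1/2)^4.7212 ≈ 3.9429 pmol.
KIF20A transcript has more remaining, at ≈ 12.029 pmol.

KIF20A transcript, 12.0 pmol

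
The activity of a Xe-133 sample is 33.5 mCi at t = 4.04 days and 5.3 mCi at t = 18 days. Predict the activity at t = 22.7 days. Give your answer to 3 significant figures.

2.85 mCi

Over Δt = 18 − 4.04 = 13.96 days, the level fell by a factor of 33.5/5.3 ≈ 6.3208.
n = log₂(6.3208) ≈ 2.6601 half-lives, so t½ = 13.96/2.6601 ≈ 5.2479 days.
From t = 18 to t = 22.7: 5.3 × (1/2)^((22.7−18)/5.2479) ≈ 2.8489 mCi.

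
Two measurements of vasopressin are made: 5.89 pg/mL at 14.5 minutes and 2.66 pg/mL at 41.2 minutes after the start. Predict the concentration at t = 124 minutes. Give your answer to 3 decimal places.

Over Δt = 41.2 − 14.5 = 26.7 minutes, the level fell by a factor of 5.89/2.66 ≈ 2.2143.
n = log₂(2.2143) ≈ 1.1468 half-lives, so t½ = 26.7/1.1468 ≈ 23.281 minutes.
From t = 41.2 to t = 124: 2.66 × (1/2)^((124−41.2)/23.281) ≈ 0.22608 pg/mL.

0.226 pg/mL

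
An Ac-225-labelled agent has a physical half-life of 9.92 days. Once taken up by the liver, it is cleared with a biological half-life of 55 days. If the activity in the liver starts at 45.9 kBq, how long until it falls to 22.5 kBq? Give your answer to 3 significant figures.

8.64 days

1/t_eff = 1/t_phys + 1/t_biol = 1/9.92 + 1/55 = 0.11899 per day.
t_eff = 9.92 × 55 / (9.92 + 55) ≈ 8.4042 days.
n = log₂(45.9/22.5) ≈ 1.0286; t = 1.0286 × 8.4042 ≈ 8.6443 days.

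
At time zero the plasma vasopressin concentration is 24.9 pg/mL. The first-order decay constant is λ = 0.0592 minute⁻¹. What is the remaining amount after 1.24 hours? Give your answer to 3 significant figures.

0.304 pg/mL

t½ = ln 2 / λ = 0.69315 / 0.0592 ≈ 11.709 minutes.
Convert the elapsed time: 1.24 hours = 74.4 minutes.
Number of half-lives: n = 74.4/11.709 ≈ 6.3543.
Remaining = 24.9 × (1/2)^6.3543 = 24.9 × 0.012222 ≈ 0.30434 pg/mL.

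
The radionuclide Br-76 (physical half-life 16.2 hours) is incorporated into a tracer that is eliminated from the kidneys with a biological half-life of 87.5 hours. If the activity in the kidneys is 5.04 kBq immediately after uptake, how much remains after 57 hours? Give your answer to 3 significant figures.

1/t_eff = 1/t_phys + 1/t_biol = 1/16.2 + 1/87.5 = 0.073157 per hour.
t_eff = 16.2 × 87.5 / (16.2 + 87.5) ≈ 13.669 hours.
Remaining = 5.04 × (1/2)^(57/13.669) = 5.04 × (1/2)^4.1699 ≈ 0.28 kBq.

0.280 kBq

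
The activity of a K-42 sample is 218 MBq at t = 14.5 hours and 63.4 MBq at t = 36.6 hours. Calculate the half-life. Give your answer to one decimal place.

Over Δt = 36.6 − 14.5 = 22.1 hours, the level fell by a factor of 218/63.4 ≈ 3.4385.
n = log₂(3.4385) ≈ 1.7818 half-lives, so t½ = 22.1/1.7818 ≈ 12.403 hours.

12.4 hours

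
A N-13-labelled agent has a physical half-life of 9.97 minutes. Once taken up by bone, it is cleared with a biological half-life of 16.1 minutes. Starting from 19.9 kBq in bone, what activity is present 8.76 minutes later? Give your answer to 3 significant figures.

7.42 kBq

1/t_eff = 1/t_phys + 1/t_biol = 1/9.97 + 1/16.1 = 0.16241 per minute.
t_eff = 9.97 × 16.1 / (9.97 + 16.1) ≈ 6.1572 minutes.
Remaining = 19.9 × (1/2)^(8.76/6.1572) = 19.9 × (1/2)^1.4227 ≈ 7.4228 kBq.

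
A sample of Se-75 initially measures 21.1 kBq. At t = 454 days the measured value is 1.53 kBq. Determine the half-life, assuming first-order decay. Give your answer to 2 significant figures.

120 days

A/A₀ = 1.53/21.1 ≈ 0.072512.
n = log₂(13.791) ≈ 3.7856 half-lives elapsed in 454 days.
t½ = 454/3.7856 ≈ 119.93 days.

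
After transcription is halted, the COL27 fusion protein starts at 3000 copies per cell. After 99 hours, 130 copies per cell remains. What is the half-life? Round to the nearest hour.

22 hours

A/A₀ = 130/3000 ≈ 0.043333.
n = log₂(23.077) ≈ 4.5284 half-lives elapsed in 99 hours.
t½ = 99/4.5284 ≈ 21.862 hours.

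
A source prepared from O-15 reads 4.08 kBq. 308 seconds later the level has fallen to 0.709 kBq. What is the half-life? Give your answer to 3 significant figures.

A/A₀ = 0.709/4.08 ≈ 0.17377.
n = log₂(5.7546) ≈ 2.5247 half-lives elapsed in 308 seconds.
t½ = 308/2.5247 ≈ 121.99 seconds.

122 seconds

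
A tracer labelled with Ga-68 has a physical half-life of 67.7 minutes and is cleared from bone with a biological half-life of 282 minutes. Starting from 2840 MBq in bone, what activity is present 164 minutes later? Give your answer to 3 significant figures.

354 MBq

1/t_eff = 1/t_phys + 1/t_biol = 1/67.7 + 1/282 = 0.018317 per minute.
t_eff = 67.7 × 282 / (67.7 + 282) ≈ 54.594 minutes.
Remaining = 2840 × (1/2)^(164/54.594) = 2840 × (1/2)^3.004 ≈ 354.01 MBq.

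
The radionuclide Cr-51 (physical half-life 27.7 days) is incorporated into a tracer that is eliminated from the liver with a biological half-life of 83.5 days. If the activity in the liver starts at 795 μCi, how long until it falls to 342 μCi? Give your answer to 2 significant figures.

25 days

1/t_eff = 1/t_phys + 1/t_biol = 1/27.7 + 1/83.5 = 0.048077 per day.
t_eff = 27.7 × 83.5 / (27.7 + 83.5) ≈ 20.8 days.
n = log₂(795/342) ≈ 1.217; t = 1.217 × 20.8 ≈ 25.313 days.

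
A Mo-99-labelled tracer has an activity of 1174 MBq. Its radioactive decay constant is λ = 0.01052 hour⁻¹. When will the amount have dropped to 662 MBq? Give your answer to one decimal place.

t½ = ln 2 / λ = 0.69315 / 0.01052 ≈ 65.889 hours.
Fraction remaining = 662/1174 ≈ 0.56388.
n = log₂(1174/662) = ln(1.7734)/ln 2 ≈ 0.82653 half-lives.
t = n × t½ = 0.82653 × 65.889 ≈ 54.459 hours.

54.5 hours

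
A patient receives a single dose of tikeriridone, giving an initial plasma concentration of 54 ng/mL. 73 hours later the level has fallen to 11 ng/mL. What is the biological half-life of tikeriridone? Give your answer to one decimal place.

31.8 hours

A/A₀ = 11/54 ≈ 0.2037.
n = log₂(4.9091) ≈ 2.2955 half-lives elapsed in 73 hours.
t½ = 73/2.2955 ≈ 31.802 hours.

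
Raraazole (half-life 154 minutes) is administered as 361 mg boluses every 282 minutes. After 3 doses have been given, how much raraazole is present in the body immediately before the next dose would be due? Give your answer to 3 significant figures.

138 mg

The 3 doses were given 846, 564, 282 minutes ago.
Total = 361·(1/2)^(846/154) + 361·(1/2)^(564/154) + 361·(1/2)^(282/154)
      = 8.013 + 28.512 + 101.45 ≈ 137.98 mg.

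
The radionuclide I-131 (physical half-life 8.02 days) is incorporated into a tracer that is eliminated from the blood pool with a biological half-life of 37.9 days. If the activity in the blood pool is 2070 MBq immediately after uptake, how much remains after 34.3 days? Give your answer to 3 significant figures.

57.0 MBq

1/t_eff = 1/t_phys + 1/t_biol = 1/8.02 + 1/37.9 = 0.15107 per day.
t_eff = 8.02 × 37.9 / (8.02 + 37.9) ≈ 6.6193 days.
Remaining = 2070 × (1/2)^(34.3/6.6193) = 2070 × (1/2)^5.1818 ≈ 57.028 MBq.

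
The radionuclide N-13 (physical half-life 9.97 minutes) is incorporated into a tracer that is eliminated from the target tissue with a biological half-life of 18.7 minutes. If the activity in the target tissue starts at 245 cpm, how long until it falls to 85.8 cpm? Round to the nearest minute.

1/t_eff = 1/t_phys + 1/t_biol = 1/9.97 + 1/18.7 = 0.15378 per minute.
t_eff = 9.97 × 18.7 / (9.97 + 18.7) ≈ 6.5029 minutes.
n = log₂(245/85.8) ≈ 1.5137; t = 1.5137 × 6.5029 ≈ 9.8437 minutes.

10 minutes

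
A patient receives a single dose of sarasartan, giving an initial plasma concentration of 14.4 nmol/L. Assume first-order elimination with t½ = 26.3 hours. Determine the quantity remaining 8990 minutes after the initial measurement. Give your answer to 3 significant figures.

Convert the elapsed time: 8990 minutes = 149.833 hours.
Number of half-lives: n = 149.833/26.3 ≈ 5.6971.
Remaining = 14.4 × (1/2)^5.6971 = 14.4 × 0.019276 ≈ 0.27757 nmol/L.

0.278 nmol/L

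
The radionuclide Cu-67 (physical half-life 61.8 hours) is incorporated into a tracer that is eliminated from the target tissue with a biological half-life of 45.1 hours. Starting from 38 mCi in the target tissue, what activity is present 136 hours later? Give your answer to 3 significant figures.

1/t_eff = 1/t_phys + 1/t_biol = 1/61.8 + 1/45.1 = 0.038354 per hour.
t_eff = 61.8 × 45.1 / (61.8 + 45.1) ≈ 26.073 hours.
Remaining = 38 × (1/2)^(136/26.073) = 38 × (1/2)^5.2162 ≈ 1.0223 mCi.

1.02 mCi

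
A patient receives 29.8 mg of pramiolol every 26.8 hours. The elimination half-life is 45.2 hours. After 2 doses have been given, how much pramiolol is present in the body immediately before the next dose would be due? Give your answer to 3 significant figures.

32.9 mg

The 2 doses were given 53.6, 26.8 hours ago.
Total = 29.8·(1/2)^(53.6/45.2) + 29.8·(1/2)^(26.8/45.2)
      = 13.099 + 19.757 ≈ 32.857 mg.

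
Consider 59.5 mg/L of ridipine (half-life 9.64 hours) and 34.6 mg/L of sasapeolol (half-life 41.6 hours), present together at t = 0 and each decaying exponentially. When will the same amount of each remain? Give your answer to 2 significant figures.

Set 59.5·(1/2)^(t/9.64) = 34.6·(1/2)^(t/41.6).
Taking log₂: log₂(59.5/34.6) = t·(1/9.64 − 1/41.6).
log₂(1.7197) = 0.78212; 1/9.64 − 1/41.6 = 0.079696.
t = 0.78212 / 0.079696 ≈ 9.8138 hours.

9.8 hours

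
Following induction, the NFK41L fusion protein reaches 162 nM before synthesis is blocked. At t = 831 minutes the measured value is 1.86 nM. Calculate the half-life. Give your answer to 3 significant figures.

129 minutes

A/A₀ = 1.86/162 ≈ 0.011481.
n = log₂(87.097) ≈ 6.4445 half-lives elapsed in 831 minutes.
t½ = 831/6.4445 ≈ 128.95 minutes.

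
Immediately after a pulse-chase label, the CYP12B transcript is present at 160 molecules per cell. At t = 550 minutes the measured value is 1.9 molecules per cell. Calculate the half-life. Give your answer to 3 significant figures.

86.0 minutes

A/A₀ = 1.9/160 ≈ 0.011875.
n = log₂(84.211) ≈ 6.3959 half-lives elapsed in 550 minutes.
t½ = 550/6.3959 ≈ 85.992 minutes.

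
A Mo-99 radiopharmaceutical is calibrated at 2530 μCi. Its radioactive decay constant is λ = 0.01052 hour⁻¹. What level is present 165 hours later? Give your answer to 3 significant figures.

t½ = ln 2 / λ = 0.69315 / 0.01052 ≈ 65.889 hours.
Number of half-lives: n = 165/65.889 ≈ 2.5042.
Remaining = 2530 × (1/2)^2.5042 = 2530 × 0.17626 ≈ 445.94 μCi.

446 μCi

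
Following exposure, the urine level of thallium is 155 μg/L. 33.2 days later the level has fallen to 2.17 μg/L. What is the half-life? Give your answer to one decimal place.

5.4 days

A/A₀ = 2.17/155 ≈ 0.014.
n = log₂(71.429) ≈ 6.1584 half-lives elapsed in 33.2 days.
t½ = 33.2/6.1584 ≈ 5.391 days.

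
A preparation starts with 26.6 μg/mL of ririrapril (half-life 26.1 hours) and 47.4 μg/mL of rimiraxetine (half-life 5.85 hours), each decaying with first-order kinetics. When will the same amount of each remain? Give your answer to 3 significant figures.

6.28 hours

Set 26.6·(1/2)^(t/26.1) = 47.4·(1/2)^(t/5.85).
Taking log₂: log₂(26.6/47.4) = t·(1/26.1 − 1/5.85).
log₂(0.56118) = -0.83346; 1/26.1 − 1/5.85 = -0.13263.
t = -0.83346 / -0.13263 ≈ 6.2843 hours.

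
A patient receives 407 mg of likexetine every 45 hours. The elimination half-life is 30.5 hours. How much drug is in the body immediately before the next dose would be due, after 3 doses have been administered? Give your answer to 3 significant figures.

218 mg

The 3 doses were given 135, 90, 45 hours ago.
Total = 407·(1/2)^(135/30.5) + 407·(1/2)^(90/30.5) + 407·(1/2)^(45/30.5)
      = 18.931 + 52.639 + 146.37 ≈ 217.94 mg.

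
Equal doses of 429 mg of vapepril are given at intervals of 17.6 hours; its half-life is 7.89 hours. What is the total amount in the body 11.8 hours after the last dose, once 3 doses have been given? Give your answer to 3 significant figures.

The 3 doses were given 47, 29.4, 11.8 hours ago.
Total = 429·(1/2)^(47/7.89) + 429·(1/2)^(29.4/7.89) + 429·(1/2)^(11.8/7.89)
      = 6.9064 + 32.415 + 152.14 ≈ 191.46 mg.

191 mg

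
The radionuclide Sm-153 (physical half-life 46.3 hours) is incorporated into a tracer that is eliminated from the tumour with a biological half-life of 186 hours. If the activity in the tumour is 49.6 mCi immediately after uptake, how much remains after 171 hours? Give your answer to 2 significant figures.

2.0 mCi

1/t_eff = 1/t_phys + 1/t_biol = 1/46.3 + 1/186 = 0.026975 per hour.
t_eff = 46.3 × 186 / (46.3 + 186) ≈ 37.072 hours.
Remaining = 49.6 × (1/2)^(171/37.072) = 49.6 × (1/2)^4.6127 ≈ 2.0274 mCi.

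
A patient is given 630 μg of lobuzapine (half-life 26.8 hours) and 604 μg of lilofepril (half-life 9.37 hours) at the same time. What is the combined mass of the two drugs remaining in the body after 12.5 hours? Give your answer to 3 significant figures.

lobuzapine: 630 × (1/2)^(12.5/26.8) = 630 × (1/2)^0.46642 ≈ 455.97 μg.
lilofepril: 604 × (1/2)^(12.5/9.37) = 604 × (1/2)^1.334 ≈ 239.58 μg.
Total = 455.97 + 239.58 ≈ 695.55 μg.

696 μg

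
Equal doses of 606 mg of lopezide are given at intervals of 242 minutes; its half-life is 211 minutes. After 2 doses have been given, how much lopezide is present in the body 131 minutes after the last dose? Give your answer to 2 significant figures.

570 mg

The 2 doses were given 373, 131 minutes ago.
Total = 606·(1/2)^(373/211) + 606·(1/2)^(131/211)
      = 177.96 + 394.07 ≈ 572.03 mg.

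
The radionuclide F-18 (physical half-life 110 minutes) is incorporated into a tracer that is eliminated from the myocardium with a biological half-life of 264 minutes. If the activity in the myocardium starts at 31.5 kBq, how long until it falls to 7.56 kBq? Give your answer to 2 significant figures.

1/t_eff = 1/t_phys + 1/t_biol = 1/110 + 1/264 = 0.012879 per minute.
t_eff = 110 × 264 / (110 + 264) ≈ 77.647 minutes.
n = log₂(31.5/7.56) ≈ 2.0589; t = 2.0589 × 77.647 ≈ 159.87 minutes.

160 minutes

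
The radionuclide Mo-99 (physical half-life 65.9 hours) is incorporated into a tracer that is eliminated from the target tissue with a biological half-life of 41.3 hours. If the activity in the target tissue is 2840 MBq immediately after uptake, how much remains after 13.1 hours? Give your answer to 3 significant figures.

1/t_eff = 1/t_phys + 1/t_biol = 1/65.9 + 1/41.3 = 0.039388 per hour.
t_eff = 65.9 × 41.3 / (65.9 + 41.3) ≈ 25.389 hours.
Remaining = 2840 × (1/2)^(13.1/25.389) = 2840 × (1/2)^0.51598 ≈ 1986.1 MBq.

1990 MBq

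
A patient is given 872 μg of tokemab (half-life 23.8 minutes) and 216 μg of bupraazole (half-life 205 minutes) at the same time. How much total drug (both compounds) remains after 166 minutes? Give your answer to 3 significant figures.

tokemab: 872 × (1/2)^(166/23.8) = 872 × (1/2)^6.9748 ≈ 6.9326 μg.
bupraazole: 216 × (1/2)^(166/205) = 216 × (1/2)^0.80976 ≈ 123.22 μg.
Total = 6.9326 + 123.22 ≈ 130.16 μg.

130 μg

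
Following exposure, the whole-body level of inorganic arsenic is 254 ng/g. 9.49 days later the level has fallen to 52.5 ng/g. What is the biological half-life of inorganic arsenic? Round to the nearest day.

4 days

A/A₀ = 52.5/254 ≈ 0.20669.
n = log₂(4.8381) ≈ 2.2744 half-lives elapsed in 9.49 days.
t½ = 9.49/2.2744 ≈ 4.1725 days.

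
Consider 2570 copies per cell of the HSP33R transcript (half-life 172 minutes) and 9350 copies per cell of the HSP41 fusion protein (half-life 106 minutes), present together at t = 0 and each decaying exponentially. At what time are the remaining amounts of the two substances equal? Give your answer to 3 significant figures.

515 minutes

Set 2570·(1/2)^(t/172) = 9350·(1/2)^(t/106).
Taking log₂: log₂(2570/9350) = t·(1/172 − 1/106).
log₂(0.27487) = -1.8632; 1/172 − 1/106 = -0.00362.
t = -1.8632 / -0.00362 ≈ 514.69 minutes.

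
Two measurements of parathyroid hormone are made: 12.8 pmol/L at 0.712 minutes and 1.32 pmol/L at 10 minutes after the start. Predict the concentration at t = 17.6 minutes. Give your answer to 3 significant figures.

0.206 pmol/L

Over Δt = 10 − 0.712 = 9.288 minutes, the level fell by a factor of 12.8/1.32 ≈ 9.697.
n = log₂(9.697) ≈ 3.2775 half-lives, so t½ = 9.288/3.2775 ≈ 2.8338 minutes.
From t = 10 to t = 17.6: 1.32 × (1/2)^((17.6−10)/2.8338) ≈ 0.20571 pmol/L.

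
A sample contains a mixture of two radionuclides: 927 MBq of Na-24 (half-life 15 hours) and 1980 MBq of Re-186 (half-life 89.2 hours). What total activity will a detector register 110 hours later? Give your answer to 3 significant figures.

Na-24: 927 × (1/2)^(110/15) = 927 × (1/2)^7.3333 ≈ 5.7481 MBq.
Re-186: 1980 × (1/2)^(110/89.2) = 1980 × (1/2)^1.2332 ≈ 842.25 MBq.
Total = 5.7481 + 842.25 ≈ 848 MBq.

848 MBq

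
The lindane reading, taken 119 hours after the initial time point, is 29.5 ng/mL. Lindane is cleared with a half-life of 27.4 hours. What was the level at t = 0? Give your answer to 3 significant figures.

599 ng/mL

Number of half-lives elapsed: n = 119/27.4 ≈ 4.3431.
A₀ = A × 2^n = 29.5 × 2^4.3431 = 29.5 × 20.295 ≈ 598.71 ng/mL.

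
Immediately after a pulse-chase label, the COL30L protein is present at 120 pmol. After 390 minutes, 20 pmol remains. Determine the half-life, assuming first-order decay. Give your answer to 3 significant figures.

151 minutes

A/A₀ = 20/120 ≈ 0.16667.
n = log₂(6) ≈ 2.585 half-lives elapsed in 390 minutes.
t½ = 390/2.585 ≈ 150.87 minutes.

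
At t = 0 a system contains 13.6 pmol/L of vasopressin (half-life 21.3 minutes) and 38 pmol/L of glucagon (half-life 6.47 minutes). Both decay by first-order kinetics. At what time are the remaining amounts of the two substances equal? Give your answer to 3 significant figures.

13.8 minutes

Set 13.6·(1/2)^(t/21.3) = 38·(1/2)^(t/6.47).
Taking log₂: log₂(13.6/38) = t·(1/21.3 − 1/6.47).
log₂(0.35789) = -1.4824; 1/21.3 − 1/6.47 = -0.10761.
t = -1.4824 / -0.10761 ≈ 13.775 minutes.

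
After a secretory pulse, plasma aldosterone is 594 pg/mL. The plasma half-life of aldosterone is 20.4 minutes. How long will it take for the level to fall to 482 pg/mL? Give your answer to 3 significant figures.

6.15 minutes

Fraction remaining = 482/594 ≈ 0.81145.
n = log₂(594/482) = ln(1.2324)/ln 2 ≈ 0.30143 half-lives.
t = n × t½ = 0.30143 × 20.4 ≈ 6.1492 minutes.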